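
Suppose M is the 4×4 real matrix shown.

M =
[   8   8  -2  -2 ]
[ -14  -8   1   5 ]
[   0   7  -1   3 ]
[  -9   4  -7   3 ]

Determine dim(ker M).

1

Row reduce to echelon form.
R2 ← R2 + (7/4)·R1: [0, 6, -5/2, 3/2]
R4 ← R4 + (9/8)·R1: [0, 13, -37/4, 3/4]
R3 ← R3 − (7/6)·R2: [0, 0, 23/12, 5/4]
R4 ← R4 − (13/6)·R2: [0, 0, -23/6, -5/2]
R4 ← R4 + (2)·R3: [0, 0, 0, 0]
3 nonzero rows, so rank(M) = 3.
M has 4 columns; by rank–nullity, nullity = 4 − 3 = 1.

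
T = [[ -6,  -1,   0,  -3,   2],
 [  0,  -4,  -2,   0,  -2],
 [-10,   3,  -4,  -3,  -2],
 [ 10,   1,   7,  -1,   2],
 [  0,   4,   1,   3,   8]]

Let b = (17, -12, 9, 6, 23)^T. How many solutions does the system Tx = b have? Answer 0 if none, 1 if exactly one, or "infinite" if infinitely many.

Row reduce the augmented matrix [T | b].
R3 ← R3 − (5/3)·R1: [0, 14/3, -4, 2, -16/3, -58/3]
R4 ← R4 + (5/3)·R1: [0, -2/3, 7, -6, 16/3, 103/3]
R3 ← R3 + (7/6)·R2: [0, 0, -19/3, 2, -23/3, -100/3]
R4 ← R4 − (1/6)·R2: [0, 0, 22/3, -6, 17/3, 109/3]
R5 ← R5 + R2: [0, 0, -1, 3, 6, 11]
R4 ← R4 + (22/19)·R3: [0, 0, 0, -70/19, -61/19, -43/19]
R5 ← R5 − (3/19)·R3: [0, 0, 0, 51/19, 137/19, 309/19]
R5 ← R5 + (51/70)·R4: [0, 0, 0, 0, 341/70, 1023/70]
The echelon form has 5 nonzero rows, and every pivot lies in the first 5 columns, so rank(T) = rank([T|b]) = 5.
The system is consistent.
rank = 5 = number of unknowns, so the solution is unique.

1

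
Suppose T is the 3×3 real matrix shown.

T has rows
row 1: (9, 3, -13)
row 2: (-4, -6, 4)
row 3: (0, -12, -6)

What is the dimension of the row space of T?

Row reduce to echelon form.
R2 ← R2 + (4/9)·R1: [0, -14/3, -16/9]
R3 ← R3 − (18/7)·R2: [0, 0, -10/7]
Echelon form has 3 nonzero rows, so rank(T) = 3.
The row space has dimension equal to the rank: 3.

3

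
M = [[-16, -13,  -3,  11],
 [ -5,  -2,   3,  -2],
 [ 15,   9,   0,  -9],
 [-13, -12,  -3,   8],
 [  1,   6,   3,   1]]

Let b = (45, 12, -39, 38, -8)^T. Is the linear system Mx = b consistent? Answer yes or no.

Row reduce the augmented matrix [M | b].
R2 ← R2 − (5/16)·R1: [0, 33/16, 63/16, -87/16, -33/16]
R3 ← R3 + (15/16)·R1: [0, -51/16, -45/16, 21/16, 51/16]
R4 ← R4 − (13/16)·R1: [0, -23/16, -9/16, -15/16, 23/16]
R5 ← R5 + (1/16)·R1: [0, 83/16, 45/16, 27/16, -83/16]
R3 ← R3 + (17/11)·R2: [0, 0, 36/11, -78/11, 0]
R4 ← R4 + (23/33)·R2: [0, 0, 24/11, -52/11, 0]
R5 ← R5 − (83/33)·R2: [0, 0, -78/11, 169/11, 0]
R4 ← R4 − (2/3)·R3: [0, 0, 0, 0, 0]
R5 ← R5 + (13/6)·R3: [0, 0, 0, 0, 0]
The echelon form has 3 nonzero rows, and every pivot lies in the first 4 columns, so rank(M) = rank([M|b]) = 3.
The system is consistent.

yes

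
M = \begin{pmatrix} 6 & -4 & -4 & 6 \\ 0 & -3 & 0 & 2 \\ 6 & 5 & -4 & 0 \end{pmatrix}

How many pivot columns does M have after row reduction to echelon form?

Row reduce to echelon form.
R3 ← R3 − R1: [0, 9, 0, -6]
R3 ← R3 + (3)·R2: [0, 0, 0, 0]
Echelon form has 2 nonzero rows, so rank(M) = 2.
Each nonzero row contributes one pivot column: 2 pivot columns.

2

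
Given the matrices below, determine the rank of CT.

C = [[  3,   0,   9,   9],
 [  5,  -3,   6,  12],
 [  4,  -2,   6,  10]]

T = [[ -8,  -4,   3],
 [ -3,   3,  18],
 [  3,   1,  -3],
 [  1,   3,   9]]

First compute CT:
[[ 12,  24,  63],
 [ -1,  13,  51],
 [  2,  14,  48]]
Now row reduce the product.
R2 ← R2 + (1/12)·R1: [0, 15, 225/4]
R3 ← R3 − (1/6)·R1: [0, 10, 75/2]
R3 ← R3 − (2/3)·R2: [0, 0, 0]
2 nonzero rows, so rank(CT) = 2.

2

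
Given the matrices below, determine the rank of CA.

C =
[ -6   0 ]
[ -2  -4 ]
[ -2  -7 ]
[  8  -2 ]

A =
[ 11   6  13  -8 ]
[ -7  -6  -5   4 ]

First compute CA:
[[-66, -36, -78,  48],
 [  6,  12,  -6,   0],
 [ 27,  30,   9, -12],
 [102,  60, 114, -72]]
Now row reduce the product.
R2 ← R2 + (1/11)·R1: [0, 96/11, -144/11, 48/11]
R3 ← R3 + (9/22)·R1: [0, 168/11, -252/11, 84/11]
R4 ← R4 + (17/11)·R1: [0, 48/11, -72/11, 24/11]
R3 ← R3 − (7/4)·R2: [0, 0, 0, 0]
R4 ← R4 − (1/2)·R2: [0, 0, 0, 0]
2 nonzero rows, so rank(CA) = 2.

2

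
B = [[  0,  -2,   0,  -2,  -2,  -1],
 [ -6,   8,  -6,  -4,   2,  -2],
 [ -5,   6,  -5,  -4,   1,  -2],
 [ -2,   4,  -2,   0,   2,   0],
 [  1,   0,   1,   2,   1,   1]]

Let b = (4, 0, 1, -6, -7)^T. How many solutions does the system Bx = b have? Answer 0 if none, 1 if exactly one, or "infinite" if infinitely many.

0

Row reduce the augmented matrix [B | b].
Swap R1 ↔ R2
R3 ← R3 − (5/6)·R1: [0, -2/3, 0, -2/3, -2/3, -1/3, 1]
R4 ← R4 − (1/3)·R1: [0, 4/3, 0, 4/3, 4/3, 2/3, -6]
R5 ← R5 + (1/6)·R1: [0, 4/3, 0, 4/3, 4/3, 2/3, -7]
R3 ← R3 − (1/3)·R2: [0, 0, 0, 0, 0, 0, -1/3]
R4 ← R4 + (2/3)·R2: [0, 0, 0, 0, 0, 0, -10/3]
R5 ← R5 + (2/3)·R2: [0, 0, 0, 0, 0, 0, -13/3]
R4 ← R4 − (10)·R3: [0, 0, 0, 0, 0, 0, 0]
R5 ← R5 − (13)·R3: [0, 0, 0, 0, 0, 0, 0]
The echelon form has 3 nonzero rows; the last pivot sits in the augmented column, so rank(B) = 2 but rank([B|b]) = 3.
Since the ranks differ, the system is inconsistent.
It has no solutions.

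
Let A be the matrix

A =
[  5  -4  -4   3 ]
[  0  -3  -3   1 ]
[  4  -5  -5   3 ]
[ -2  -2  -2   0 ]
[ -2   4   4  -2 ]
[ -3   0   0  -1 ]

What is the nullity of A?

2

Row reduce to echelon form.
R3 ← R3 − (4/5)·R1: [0, -9/5, -9/5, 3/5]
R4 ← R4 + (2/5)·R1: [0, -18/5, -18/5, 6/5]
R5 ← R5 + (2/5)·R1: [0, 12/5, 12/5, -4/5]
R6 ← R6 + (3/5)·R1: [0, -12/5, -12/5, 4/5]
R3 ← R3 − (3/5)·R2: [0, 0, 0, 0]
R4 ← R4 − (6/5)·R2: [0, 0, 0, 0]
R5 ← R5 + (4/5)·R2: [0, 0, 0, 0]
R6 ← R6 − (4/5)·R2: [0, 0, 0, 0]
2 nonzero rows, so rank(A) = 2.
A has 4 columns; by rank–nullity, nullity = 4 − 2 = 2.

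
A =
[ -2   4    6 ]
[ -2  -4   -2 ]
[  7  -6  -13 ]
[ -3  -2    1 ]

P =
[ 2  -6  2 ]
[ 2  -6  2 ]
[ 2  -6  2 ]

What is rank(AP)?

1

First compute AP:
[[ 16, -48,  16],
 [-16,  48, -16],
 [-24,  72, -24],
 [ -8,  24,  -8]]
Now row reduce the product.
R2 ← R2 + R1: [0, 0, 0]
R3 ← R3 + (3/2)·R1: [0, 0, 0]
R4 ← R4 + (1/2)·R1: [0, 0, 0]
1 nonzero row, so rank(AP) = 1.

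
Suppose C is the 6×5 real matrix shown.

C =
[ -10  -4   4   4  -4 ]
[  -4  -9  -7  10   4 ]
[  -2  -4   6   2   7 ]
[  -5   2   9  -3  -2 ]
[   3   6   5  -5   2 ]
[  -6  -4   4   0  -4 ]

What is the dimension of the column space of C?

5

Row reduce to echelon form.
R2 ← R2 − (2/5)·R1: [0, -37/5, -43/5, 42/5, 28/5]
R3 ← R3 − (1/5)·R1: [0, -16/5, 26/5, 6/5, 39/5]
R4 ← R4 − (1/2)·R1: [0, 4, 7, -5, 0]
R5 ← R5 + (3/10)·R1: [0, 24/5, 31/5, -19/5, 4/5]
R6 ← R6 − (3/5)·R1: [0, -8/5, 8/5, -12/5, -8/5]
R3 ← R3 − (16/37)·R2: [0, 0, 330/37, -90/37, 199/37]
R4 ← R4 + (20/37)·R2: [0, 0, 87/37, -17/37, 112/37]
R5 ← R5 + (24/37)·R2: [0, 0, 23/37, 61/37, 164/37]
R6 ← R6 − (8/37)·R2: [0, 0, 128/37, -156/37, -104/37]
R4 ← R4 − (29/110)·R3: [0, 0, 0, 2/11, 177/110]
R5 ← R5 − (23/330)·R3: [0, 0, 0, 20/11, 1339/330]
R6 ← R6 − (64/165)·R3: [0, 0, 0, -36/11, -808/165]
R5 ← R5 − (10)·R4: [0, 0, 0, 0, -361/30]
R6 ← R6 + (18)·R4: [0, 0, 0, 0, 361/15]
R6 ← R6 + (2)·R5: [0, 0, 0, 0, 0]
Echelon form has 5 nonzero rows, so rank(C) = 5.
The column space has dimension equal to the rank: 5.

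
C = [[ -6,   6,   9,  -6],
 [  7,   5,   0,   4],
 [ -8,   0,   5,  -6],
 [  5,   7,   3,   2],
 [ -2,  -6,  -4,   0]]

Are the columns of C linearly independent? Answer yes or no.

no

Row reduce C to echelon form.
R2 ← R2 + (7/6)·R1: [0, 12, 21/2, -3]
R3 ← R3 − (4/3)·R1: [0, -8, -7, 2]
R4 ← R4 + (5/6)·R1: [0, 12, 21/2, -3]
R5 ← R5 − (1/3)·R1: [0, -8, -7, 2]
R3 ← R3 + (2/3)·R2: [0, 0, 0, 0]
R4 ← R4 − R2: [0, 0, 0, 0]
R5 ← R5 + (2/3)·R2: [0, 0, 0, 0]
2 pivots among 4 columns.
Only 2 < 4 pivot columns, so the columns are linearly dependent.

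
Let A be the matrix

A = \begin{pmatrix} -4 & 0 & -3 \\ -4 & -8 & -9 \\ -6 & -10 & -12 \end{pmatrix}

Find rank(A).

Row reduce to echelon form.
R2 ← R2 − R1: [0, -8, -6]
R3 ← R3 − (3/2)·R1: [0, -10, -15/2]
R3 ← R3 − (5/4)·R2: [0, 0, 0]
Echelon form has 2 nonzero rows, so rank(A) = 2.

2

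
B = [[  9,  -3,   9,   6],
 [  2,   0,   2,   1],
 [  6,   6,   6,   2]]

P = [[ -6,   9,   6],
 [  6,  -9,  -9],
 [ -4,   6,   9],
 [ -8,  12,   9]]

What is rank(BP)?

First compute BP:
[[-156, 234, 216],
 [-28,  42,  39],
 [-40,  60,  54]]
Now row reduce the product.
R2 ← R2 − (7/39)·R1: [0, 0, 3/13]
R3 ← R3 − (10/39)·R1: [0, 0, -18/13]
R3 ← R3 + (6)·R2: [0, 0, 0]
2 nonzero rows, so rank(BP) = 2.

2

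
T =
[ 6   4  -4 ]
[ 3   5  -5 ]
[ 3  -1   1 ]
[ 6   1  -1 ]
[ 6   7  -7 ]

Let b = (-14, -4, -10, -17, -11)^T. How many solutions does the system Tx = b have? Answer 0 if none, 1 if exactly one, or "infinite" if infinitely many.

infinite

Row reduce the augmented matrix [T | b].
R2 ← R2 − (1/2)·R1: [0, 3, -3, 3]
R3 ← R3 − (1/2)·R1: [0, -3, 3, -3]
R4 ← R4 − R1: [0, -3, 3, -3]
R5 ← R5 − R1: [0, 3, -3, 3]
R3 ← R3 + R2: [0, 0, 0, 0]
R4 ← R4 + R2: [0, 0, 0, 0]
R5 ← R5 − R2: [0, 0, 0, 0]
The echelon form has 2 nonzero rows, and every pivot lies in the first 3 columns, so rank(T) = rank([T|b]) = 2.
The system is consistent.
rank = 2 < 3 unknowns, so there are infinitely many solutions.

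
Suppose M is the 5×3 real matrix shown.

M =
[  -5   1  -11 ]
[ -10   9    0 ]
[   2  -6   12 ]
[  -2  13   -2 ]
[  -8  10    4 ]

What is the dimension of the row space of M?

3

Row reduce to echelon form.
R2 ← R2 − (2)·R1: [0, 7, 22]
R3 ← R3 + (2/5)·R1: [0, -28/5, 38/5]
R4 ← R4 − (2/5)·R1: [0, 63/5, 12/5]
R5 ← R5 − (8/5)·R1: [0, 42/5, 108/5]
R3 ← R3 + (4/5)·R2: [0, 0, 126/5]
R4 ← R4 − (9/5)·R2: [0, 0, -186/5]
R5 ← R5 − (6/5)·R2: [0, 0, -24/5]
R4 ← R4 + (31/21)·R3: [0, 0, 0]
R5 ← R5 + (4/21)·R3: [0, 0, 0]
Echelon form has 3 nonzero rows, so rank(M) = 3.
The row space has dimension equal to the rank: 3.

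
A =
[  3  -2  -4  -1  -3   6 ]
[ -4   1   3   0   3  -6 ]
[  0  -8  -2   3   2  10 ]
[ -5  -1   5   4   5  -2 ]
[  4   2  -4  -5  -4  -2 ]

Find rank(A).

Row reduce to echelon form.
R2 ← R2 + (4/3)·R1: [0, -5/3, -7/3, -4/3, -1, 2]
R4 ← R4 + (5/3)·R1: [0, -13/3, -5/3, 7/3, 0, 8]
R5 ← R5 − (4/3)·R1: [0, 14/3, 4/3, -11/3, 0, -10]
R3 ← R3 − (24/5)·R2: [0, 0, 46/5, 47/5, 34/5, 2/5]
R4 ← R4 − (13/5)·R2: [0, 0, 22/5, 29/5, 13/5, 14/5]
R5 ← R5 + (14/5)·R2: [0, 0, -26/5, -37/5, -14/5, -22/5]
R4 ← R4 − (11/23)·R3: [0, 0, 0, 30/23, -15/23, 60/23]
R5 ← R5 + (13/23)·R3: [0, 0, 0, -48/23, 24/23, -96/23]
R5 ← R5 + (8/5)·R4: [0, 0, 0, 0, 0, 0]
Echelon form has 4 nonzero rows, so rank(A) = 4.

4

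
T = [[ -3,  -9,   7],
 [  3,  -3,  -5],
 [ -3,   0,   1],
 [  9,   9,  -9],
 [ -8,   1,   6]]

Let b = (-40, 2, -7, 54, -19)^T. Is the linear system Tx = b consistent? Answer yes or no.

yes

Row reduce the augmented matrix [T | b].
R2 ← R2 + R1: [0, -12, 2, -38]
R3 ← R3 − R1: [0, 9, -6, 33]
R4 ← R4 + (3)·R1: [0, -18, 12, -66]
R5 ← R5 − (8/3)·R1: [0, 25, -38/3, 263/3]
R3 ← R3 + (3/4)·R2: [0, 0, -9/2, 9/2]
R4 ← R4 − (3/2)·R2: [0, 0, 9, -9]
R5 ← R5 + (25/12)·R2: [0, 0, -17/2, 17/2]
R4 ← R4 + (2)·R3: [0, 0, 0, 0]
R5 ← R5 − (17/9)·R3: [0, 0, 0, 0]
The echelon form has 3 nonzero rows, and every pivot lies in the first 3 columns, so rank(T) = rank([T|b]) = 3.
The system is consistent.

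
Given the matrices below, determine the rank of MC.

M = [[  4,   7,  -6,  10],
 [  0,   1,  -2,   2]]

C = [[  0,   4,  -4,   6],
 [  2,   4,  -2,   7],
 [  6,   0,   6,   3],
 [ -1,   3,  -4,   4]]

First compute MC:
[[-32,  74, -106,  95],
 [-12,  10, -22,   9]]
Now row reduce the product.
R2 ← R2 − (3/8)·R1: [0, -71/4, 71/4, -213/8]
2 nonzero rows, so rank(MC) = 2.

2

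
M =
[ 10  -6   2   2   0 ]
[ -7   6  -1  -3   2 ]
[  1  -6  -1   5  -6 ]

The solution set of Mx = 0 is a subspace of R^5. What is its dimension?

3

Row reduce to echelon form.
R2 ← R2 + (7/10)·R1: [0, 9/5, 2/5, -8/5, 2]
R3 ← R3 − (1/10)·R1: [0, -27/5, -6/5, 24/5, -6]
R3 ← R3 + (3)·R2: [0, 0, 0, 0, 0]
2 nonzero rows, so rank(M) = 2.
M has 5 columns; by rank–nullity, nullity = 5 − 2 = 3.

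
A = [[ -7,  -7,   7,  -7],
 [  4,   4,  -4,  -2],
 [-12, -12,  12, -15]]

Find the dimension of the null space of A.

Row reduce to echelon form.
R2 ← R2 + (4/7)·R1: [0, 0, 0, -6]
R3 ← R3 − (12/7)·R1: [0, 0, 0, -3]
R3 ← R3 − (1/2)·R2: [0, 0, 0, 0]
2 nonzero rows, so rank(A) = 2.
A has 4 columns; by rank–nullity, nullity = 4 − 2 = 2.

2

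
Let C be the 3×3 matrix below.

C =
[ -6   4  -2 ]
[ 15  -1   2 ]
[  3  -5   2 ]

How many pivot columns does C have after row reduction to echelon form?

Row reduce to echelon form.
R2 ← R2 + (5/2)·R1: [0, 9, -3]
R3 ← R3 + (1/2)·R1: [0, -3, 1]
R3 ← R3 + (1/3)·R2: [0, 0, 0]
Echelon form has 2 nonzero rows, so rank(C) = 2.
Each nonzero row contributes one pivot column: 2 pivot columns.

2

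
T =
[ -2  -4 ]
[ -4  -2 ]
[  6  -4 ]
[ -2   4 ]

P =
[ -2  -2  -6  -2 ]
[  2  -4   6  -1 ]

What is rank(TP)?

First compute TP:
[[ -4,  20, -12,   8],
 [  4,  16,  12,  10],
 [-20,   4, -60,  -8],
 [ 12, -12,  36,   0]]
Now row reduce the product.
R2 ← R2 + R1: [0, 36, 0, 18]
R3 ← R3 − (5)·R1: [0, -96, 0, -48]
R4 ← R4 + (3)·R1: [0, 48, 0, 24]
R3 ← R3 + (8/3)·R2: [0, 0, 0, 0]
R4 ← R4 − (4/3)·R2: [0, 0, 0, 0]
2 nonzero rows, so rank(TP) = 2.

2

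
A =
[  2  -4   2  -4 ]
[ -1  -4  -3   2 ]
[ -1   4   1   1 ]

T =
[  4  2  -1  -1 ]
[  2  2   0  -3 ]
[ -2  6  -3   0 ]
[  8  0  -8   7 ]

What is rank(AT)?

3

First compute AT:
[[-36,   8,  24, -18],
 [ 10, -28,  -6,  27],
 [ 10,  12, -10,  -4]]
Now row reduce the product.
R2 ← R2 + (5/18)·R1: [0, -232/9, 2/3, 22]
R3 ← R3 + (5/18)·R1: [0, 128/9, -10/3, -9]
R3 ← R3 + (16/29)·R2: [0, 0, -86/29, 91/29]
3 nonzero rows, so rank(AT) = 3.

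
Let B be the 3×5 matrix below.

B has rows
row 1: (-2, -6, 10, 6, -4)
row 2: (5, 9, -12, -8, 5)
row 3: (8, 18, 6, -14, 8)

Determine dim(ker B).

Row reduce to echelon form.
R2 ← R2 + (5/2)·R1: [0, -6, 13, 7, -5]
R3 ← R3 + (4)·R1: [0, -6, 46, 10, -8]
R3 ← R3 − R2: [0, 0, 33, 3, -3]
3 nonzero rows, so rank(B) = 3.
B has 5 columns; by rank–nullity, nullity = 5 − 3 = 2.

2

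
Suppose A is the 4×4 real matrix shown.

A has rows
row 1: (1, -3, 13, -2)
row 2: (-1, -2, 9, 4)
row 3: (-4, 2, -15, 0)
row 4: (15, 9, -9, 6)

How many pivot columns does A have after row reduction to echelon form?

3

Row reduce to echelon form.
R2 ← R2 + R1: [0, -5, 22, 2]
R3 ← R3 + (4)·R1: [0, -10, 37, -8]
R4 ← R4 − (15)·R1: [0, 54, -204, 36]
R3 ← R3 − (2)·R2: [0, 0, -7, -12]
R4 ← R4 + (54/5)·R2: [0, 0, 168/5, 288/5]
R4 ← R4 + (24/5)·R3: [0, 0, 0, 0]
Echelon form has 3 nonzero rows, so rank(A) = 3.
Each nonzero row contributes one pivot column: 3 pivot columns.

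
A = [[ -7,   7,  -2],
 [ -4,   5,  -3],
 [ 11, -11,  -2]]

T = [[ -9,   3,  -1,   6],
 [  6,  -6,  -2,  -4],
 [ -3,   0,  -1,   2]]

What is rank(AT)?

2

First compute AT:
[[111, -63,  -5, -74],
 [ 75, -42,  -3, -50],
 [-159,  99,  13, 106]]
Now row reduce the product.
R2 ← R2 − (25/37)·R1: [0, 21/37, 14/37, 0]
R3 ← R3 + (53/37)·R1: [0, 324/37, 216/37, 0]
R3 ← R3 − (108/7)·R2: [0, 0, 0, 0]
2 nonzero rows, so rank(AT) = 2.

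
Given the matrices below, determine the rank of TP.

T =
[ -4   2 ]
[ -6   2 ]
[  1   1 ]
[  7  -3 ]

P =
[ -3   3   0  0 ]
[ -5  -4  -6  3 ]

First compute TP:
[[  2, -20, -12,   6],
 [  8, -26, -12,   6],
 [ -8,  -1,  -6,   3],
 [ -6,  33,  18,  -9]]
Now row reduce the product.
R2 ← R2 − (4)·R1: [0, 54, 36, -18]
R3 ← R3 + (4)·R1: [0, -81, -54, 27]
R4 ← R4 + (3)·R1: [0, -27, -18, 9]
R3 ← R3 + (3/2)·R2: [0, 0, 0, 0]
R4 ← R4 + (1/2)·R2: [0, 0, 0, 0]
2 nonzero rows, so rank(TP) = 2.

2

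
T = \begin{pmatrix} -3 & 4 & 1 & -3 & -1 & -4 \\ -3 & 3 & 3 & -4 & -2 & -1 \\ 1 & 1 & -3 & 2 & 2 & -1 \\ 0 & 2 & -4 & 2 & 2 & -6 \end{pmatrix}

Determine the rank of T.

Row reduce to echelon form.
R2 ← R2 − R1: [0, -1, 2, -1, -1, 3]
R3 ← R3 + (1/3)·R1: [0, 7/3, -8/3, 1, 5/3, -7/3]
R3 ← R3 + (7/3)·R2: [0, 0, 2, -4/3, -2/3, 14/3]
R4 ← R4 + (2)·R2: [0, 0, 0, 0, 0, 0]
Echelon form has 3 nonzero rows, so rank(T) = 3.

3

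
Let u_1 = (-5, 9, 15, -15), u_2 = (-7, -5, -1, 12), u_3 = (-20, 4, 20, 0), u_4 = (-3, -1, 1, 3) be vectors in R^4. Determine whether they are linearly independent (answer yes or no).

Form the matrix with these vectors as rows and row reduce.
R2 ← R2 − (7/5)·R1: [0, -88/5, -22, 33]
R3 ← R3 − (4)·R1: [0, -32, -40, 60]
R4 ← R4 − (3/5)·R1: [0, -32/5, -8, 12]
R3 ← R3 − (20/11)·R2: [0, 0, 0, 0]
R4 ← R4 − (4/11)·R2: [0, 0, 0, 0]
2 nonzero rows, so the 4 vectors span a space of dimension 2.
Since 2 < 4, the vectors are linearly dependent.

no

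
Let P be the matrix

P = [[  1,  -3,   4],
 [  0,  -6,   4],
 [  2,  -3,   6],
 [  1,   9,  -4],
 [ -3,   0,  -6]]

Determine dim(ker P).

1

Row reduce to echelon form.
R3 ← R3 − (2)·R1: [0, 3, -2]
R4 ← R4 − R1: [0, 12, -8]
R5 ← R5 + (3)·R1: [0, -9, 6]
R3 ← R3 + (1/2)·R2: [0, 0, 0]
R4 ← R4 + (2)·R2: [0, 0, 0]
R5 ← R5 − (3/2)·R2: [0, 0, 0]
2 nonzero rows, so rank(P) = 2.
P has 3 columns; by rank–nullity, nullity = 3 − 2 = 1.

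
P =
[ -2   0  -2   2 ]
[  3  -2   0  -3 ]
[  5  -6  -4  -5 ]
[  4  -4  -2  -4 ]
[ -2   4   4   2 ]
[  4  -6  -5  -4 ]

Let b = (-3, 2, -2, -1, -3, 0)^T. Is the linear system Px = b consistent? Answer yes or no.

no

Row reduce the augmented matrix [P | b].
R2 ← R2 + (3/2)·R1: [0, -2, -3, 0, -5/2]
R3 ← R3 + (5/2)·R1: [0, -6, -9, 0, -19/2]
R4 ← R4 + (2)·R1: [0, -4, -6, 0, -7]
R5 ← R5 − R1: [0, 4, 6, 0, 0]
R6 ← R6 + (2)·R1: [0, -6, -9, 0, -6]
R3 ← R3 − (3)·R2: [0, 0, 0, 0, -2]
R4 ← R4 − (2)·R2: [0, 0, 0, 0, -2]
R5 ← R5 + (2)·R2: [0, 0, 0, 0, -5]
R6 ← R6 − (3)·R2: [0, 0, 0, 0, 3/2]
R4 ← R4 − R3: [0, 0, 0, 0, 0]
R5 ← R5 − (5/2)·R3: [0, 0, 0, 0, 0]
R6 ← R6 + (3/4)·R3: [0, 0, 0, 0, 0]
The echelon form has 3 nonzero rows; the last pivot sits in the augmented column, so rank(P) = 2 but rank([P|b]) = 3.
Since the ranks differ, the system is inconsistent.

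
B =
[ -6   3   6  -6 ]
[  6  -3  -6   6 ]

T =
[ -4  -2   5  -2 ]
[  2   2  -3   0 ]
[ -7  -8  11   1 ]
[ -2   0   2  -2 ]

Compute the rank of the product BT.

First compute BT:
[[  0, -30,  15,  30],
 [  0,  30, -15, -30]]
Now row reduce the product.
R2 ← R2 + R1: [0, 0, 0, 0]
1 nonzero row, so rank(BT) = 1.

1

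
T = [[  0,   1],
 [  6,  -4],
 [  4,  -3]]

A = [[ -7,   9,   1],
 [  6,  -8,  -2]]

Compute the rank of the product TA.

First compute TA:
[[  6,  -8,  -2],
 [-66,  86,  14],
 [-46,  60,  10]]
Now row reduce the product.
R2 ← R2 + (11)·R1: [0, -2, -8]
R3 ← R3 + (23/3)·R1: [0, -4/3, -16/3]
R3 ← R3 − (2/3)·R2: [0, 0, 0]
2 nonzero rows, so rank(TA) = 2.

2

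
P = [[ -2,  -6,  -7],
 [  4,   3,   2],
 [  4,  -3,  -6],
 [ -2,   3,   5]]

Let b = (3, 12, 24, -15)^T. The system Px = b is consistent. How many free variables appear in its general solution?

Row reduce the augmented matrix [P | b].
R2 ← R2 + (2)·R1: [0, -9, -12, 18]
R3 ← R3 + (2)·R1: [0, -15, -20, 30]
R4 ← R4 − R1: [0, 9, 12, -18]
R3 ← R3 − (5/3)·R2: [0, 0, 0, 0]
R4 ← R4 + R2: [0, 0, 0, 0]
The echelon form has 2 nonzero rows, and every pivot lies in the first 3 columns, so rank(P) = rank([P|b]) = 2.
The system is consistent.
Free variables = (unknowns) − (rank) = 3 − 2 = 1.

1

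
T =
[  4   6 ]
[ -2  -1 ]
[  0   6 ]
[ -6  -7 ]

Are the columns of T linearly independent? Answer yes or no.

Row reduce T to echelon form.
R2 ← R2 + (1/2)·R1: [0, 2]
R4 ← R4 + (3/2)·R1: [0, 2]
R3 ← R3 − (3)·R2: [0, 0]
R4 ← R4 − R2: [0, 0]
2 pivots among 2 columns.
Every column is a pivot column, so the columns are linearly independent.

yes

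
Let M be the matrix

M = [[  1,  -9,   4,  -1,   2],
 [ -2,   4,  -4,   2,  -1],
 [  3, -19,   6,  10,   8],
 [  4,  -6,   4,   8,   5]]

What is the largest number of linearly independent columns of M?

Row reduce to echelon form.
R2 ← R2 + (2)·R1: [0, -14, 4, 0, 3]
R3 ← R3 − (3)·R1: [0, 8, -6, 13, 2]
R4 ← R4 − (4)·R1: [0, 30, -12, 12, -3]
R3 ← R3 + (4/7)·R2: [0, 0, -26/7, 13, 26/7]
R4 ← R4 + (15/7)·R2: [0, 0, -24/7, 12, 24/7]
R4 ← R4 − (12/13)·R3: [0, 0, 0, 0, 0]
Echelon form has 3 nonzero rows, so rank(M) = 3.
The rank gives the maximum number of linearly independent columns: 3.

3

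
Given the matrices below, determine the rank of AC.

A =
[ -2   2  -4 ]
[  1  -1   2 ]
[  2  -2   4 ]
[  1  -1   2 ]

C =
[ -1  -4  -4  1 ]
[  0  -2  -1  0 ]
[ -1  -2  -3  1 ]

First compute AC:
[[  6,  12,  18,  -6],
 [ -3,  -6,  -9,   3],
 [ -6, -12, -18,   6],
 [ -3,  -6,  -9,   3]]
Now row reduce the product.
R2 ← R2 + (1/2)·R1: [0, 0, 0, 0]
R3 ← R3 + R1: [0, 0, 0, 0]
R4 ← R4 + (1/2)·R1: [0, 0, 0, 0]
1 nonzero row, so rank(AC) = 1.

1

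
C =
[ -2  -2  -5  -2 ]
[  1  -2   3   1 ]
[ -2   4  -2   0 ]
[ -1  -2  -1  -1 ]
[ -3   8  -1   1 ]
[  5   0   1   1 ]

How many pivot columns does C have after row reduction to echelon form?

4

Row reduce to echelon form.
R2 ← R2 + (1/2)·R1: [0, -3, 1/2, 0]
R3 ← R3 − R1: [0, 6, 3, 2]
R4 ← R4 − (1/2)·R1: [0, -1, 3/2, 0]
R5 ← R5 − (3/2)·R1: [0, 11, 13/2, 4]
R6 ← R6 + (5/2)·R1: [0, -5, -23/2, -4]
R3 ← R3 + (2)·R2: [0, 0, 4, 2]
R4 ← R4 − (1/3)·R2: [0, 0, 4/3, 0]
R5 ← R5 + (11/3)·R2: [0, 0, 25/3, 4]
R6 ← R6 − (5/3)·R2: [0, 0, -37/3, -4]
R4 ← R4 − (1/3)·R3: [0, 0, 0, -2/3]
R5 ← R5 − (25/12)·R3: [0, 0, 0, -1/6]
R6 ← R6 + (37/12)·R3: [0, 0, 0, 13/6]
R5 ← R5 − (1/4)·R4: [0, 0, 0, 0]
R6 ← R6 + (13/4)·R4: [0, 0, 0, 0]
Echelon form has 4 nonzero rows, so rank(C) = 4.
Each nonzero row contributes one pivot column: 4 pivot columns.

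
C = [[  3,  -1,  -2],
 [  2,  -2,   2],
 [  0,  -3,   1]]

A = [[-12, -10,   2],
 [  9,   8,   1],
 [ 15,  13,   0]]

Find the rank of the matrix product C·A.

First compute CA:
[[-75, -64,   5],
 [-12, -10,   2],
 [-12, -11,  -3]]
Now row reduce the product.
R2 ← R2 − (4/25)·R1: [0, 6/25, 6/5]
R3 ← R3 − (4/25)·R1: [0, -19/25, -19/5]
R3 ← R3 + (19/6)·R2: [0, 0, 0]
2 nonzero rows, so rank(CA) = 2.

2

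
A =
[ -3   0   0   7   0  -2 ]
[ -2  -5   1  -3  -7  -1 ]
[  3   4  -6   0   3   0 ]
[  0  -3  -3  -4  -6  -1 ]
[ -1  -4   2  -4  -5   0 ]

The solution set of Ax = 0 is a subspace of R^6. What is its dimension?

3

Row reduce to echelon form.
R2 ← R2 − (2/3)·R1: [0, -5, 1, -23/3, -7, 1/3]
R3 ← R3 + R1: [0, 4, -6, 7, 3, -2]
R5 ← R5 − (1/3)·R1: [0, -4, 2, -19/3, -5, 2/3]
R3 ← R3 + (4/5)·R2: [0, 0, -26/5, 13/15, -13/5, -26/15]
R4 ← R4 − (3/5)·R2: [0, 0, -18/5, 3/5, -9/5, -6/5]
R5 ← R5 − (4/5)·R2: [0, 0, 6/5, -1/5, 3/5, 2/5]
R4 ← R4 − (9/13)·R3: [0, 0, 0, 0, 0, 0]
R5 ← R5 + (3/13)·R3: [0, 0, 0, 0, 0, 0]
3 nonzero rows, so rank(A) = 3.
A has 6 columns; by rank–nullity, nullity = 6 − 3 = 3.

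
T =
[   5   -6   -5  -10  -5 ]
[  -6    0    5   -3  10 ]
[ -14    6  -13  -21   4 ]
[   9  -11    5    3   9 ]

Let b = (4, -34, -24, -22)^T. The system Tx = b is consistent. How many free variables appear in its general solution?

Row reduce the augmented matrix [T | b].
R2 ← R2 + (6/5)·R1: [0, -36/5, -1, -15, 4, -146/5]
R3 ← R3 + (14/5)·R1: [0, -54/5, -27, -49, -10, -64/5]
R4 ← R4 − (9/5)·R1: [0, -1/5, 14, 21, 18, -146/5]
R3 ← R3 − (3/2)·R2: [0, 0, -51/2, -53/2, -16, 31]
R4 ← R4 − (1/36)·R2: [0, 0, 505/36, 257/12, 161/9, -511/18]
R4 ← R4 + (505/918)·R3: [0, 0, 0, 3139/459, 4171/459, -5203/459]
The echelon form has 4 nonzero rows, and every pivot lies in the first 5 columns, so rank(T) = rank([T|b]) = 4.
The system is consistent.
Free variables = (unknowns) − (rank) = 5 − 4 = 1.

1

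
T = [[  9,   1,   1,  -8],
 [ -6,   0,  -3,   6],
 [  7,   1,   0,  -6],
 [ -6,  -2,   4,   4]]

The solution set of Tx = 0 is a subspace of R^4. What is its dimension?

Row reduce to echelon form.
R2 ← R2 + (2/3)·R1: [0, 2/3, -7/3, 2/3]
R3 ← R3 − (7/9)·R1: [0, 2/9, -7/9, 2/9]
R4 ← R4 + (2/3)·R1: [0, -4/3, 14/3, -4/3]
R3 ← R3 − (1/3)·R2: [0, 0, 0, 0]
R4 ← R4 + (2)·R2: [0, 0, 0, 0]
2 nonzero rows, so rank(T) = 2.
T has 4 columns; by rank–nullity, nullity = 4 − 2 = 2.

2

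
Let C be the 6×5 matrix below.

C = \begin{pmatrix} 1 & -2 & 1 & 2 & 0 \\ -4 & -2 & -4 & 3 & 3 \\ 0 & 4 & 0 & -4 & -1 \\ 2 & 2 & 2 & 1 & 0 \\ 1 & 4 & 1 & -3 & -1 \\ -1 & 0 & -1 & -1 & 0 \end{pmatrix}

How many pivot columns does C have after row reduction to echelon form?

Row reduce to echelon form.
R2 ← R2 + (4)·R1: [0, -10, 0, 11, 3]
R4 ← R4 − (2)·R1: [0, 6, 0, -3, 0]
R5 ← R5 − R1: [0, 6, 0, -5, -1]
R6 ← R6 + R1: [0, -2, 0, 1, 0]
R3 ← R3 + (2/5)·R2: [0, 0, 0, 2/5, 1/5]
R4 ← R4 + (3/5)·R2: [0, 0, 0, 18/5, 9/5]
R5 ← R5 + (3/5)·R2: [0, 0, 0, 8/5, 4/5]
R6 ← R6 − (1/5)·R2: [0, 0, 0, -6/5, -3/5]
R4 ← R4 − (9)·R3: [0, 0, 0, 0, 0]
R5 ← R5 − (4)·R3: [0, 0, 0, 0, 0]
R6 ← R6 + (3)·R3: [0, 0, 0, 0, 0]
Echelon form has 3 nonzero rows, so rank(C) = 3.
Each nonzero row contributes one pivot column: 3 pivot columns.

3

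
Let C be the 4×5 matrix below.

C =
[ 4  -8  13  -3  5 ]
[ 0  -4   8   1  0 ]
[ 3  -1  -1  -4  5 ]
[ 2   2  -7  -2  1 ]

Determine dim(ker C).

Row reduce to echelon form.
R3 ← R3 − (3/4)·R1: [0, 5, -43/4, -7/4, 5/4]
R4 ← R4 − (1/2)·R1: [0, 6, -27/2, -1/2, -3/2]
R3 ← R3 + (5/4)·R2: [0, 0, -3/4, -1/2, 5/4]
R4 ← R4 + (3/2)·R2: [0, 0, -3/2, 1, -3/2]
R4 ← R4 − (2)·R3: [0, 0, 0, 2, -4]
4 nonzero rows, so rank(C) = 4.
C has 5 columns; by rank–nullity, nullity = 5 − 4 = 1.

1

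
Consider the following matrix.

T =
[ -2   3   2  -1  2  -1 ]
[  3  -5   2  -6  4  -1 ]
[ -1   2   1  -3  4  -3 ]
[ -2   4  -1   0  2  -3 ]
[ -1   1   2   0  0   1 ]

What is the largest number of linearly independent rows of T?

3

Row reduce to echelon form.
R2 ← R2 + (3/2)·R1: [0, -1/2, 5, -15/2, 7, -5/2]
R3 ← R3 − (1/2)·R1: [0, 1/2, 0, -5/2, 3, -5/2]
R4 ← R4 − R1: [0, 1, -3, 1, 0, -2]
R5 ← R5 − (1/2)·R1: [0, -1/2, 1, 1/2, -1, 3/2]
R3 ← R3 + R2: [0, 0, 5, -10, 10, -5]
R4 ← R4 + (2)·R2: [0, 0, 7, -14, 14, -7]
R5 ← R5 − R2: [0, 0, -4, 8, -8, 4]
R4 ← R4 − (7/5)·R3: [0, 0, 0, 0, 0, 0]
R5 ← R5 + (4/5)·R3: [0, 0, 0, 0, 0, 0]
Echelon form has 3 nonzero rows, so rank(T) = 3.
The rank gives the maximum number of linearly independent rows: 3.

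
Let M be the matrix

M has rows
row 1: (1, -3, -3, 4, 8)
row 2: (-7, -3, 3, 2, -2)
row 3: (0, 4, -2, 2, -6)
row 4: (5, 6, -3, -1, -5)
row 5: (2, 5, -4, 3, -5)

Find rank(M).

Row reduce to echelon form.
R2 ← R2 + (7)·R1: [0, -24, -18, 30, 54]
R4 ← R4 − (5)·R1: [0, 21, 12, -21, -45]
R5 ← R5 − (2)·R1: [0, 11, 2, -5, -21]
R3 ← R3 + (1/6)·R2: [0, 0, -5, 7, 3]
R4 ← R4 + (7/8)·R2: [0, 0, -15/4, 21/4, 9/4]
R5 ← R5 + (11/24)·R2: [0, 0, -25/4, 35/4, 15/4]
R4 ← R4 − (3/4)·R3: [0, 0, 0, 0, 0]
R5 ← R5 − (5/4)·R3: [0, 0, 0, 0, 0]
Echelon form has 3 nonzero rows, so rank(M) = 3.

3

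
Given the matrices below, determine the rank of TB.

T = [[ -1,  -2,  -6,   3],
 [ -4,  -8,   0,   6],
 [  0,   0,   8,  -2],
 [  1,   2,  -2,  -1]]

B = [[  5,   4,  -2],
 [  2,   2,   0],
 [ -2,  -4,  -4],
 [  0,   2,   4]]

First compute TB:
[[  3,  22,  38],
 [-36, -20,  32],
 [-16, -36, -40],
 [ 13,  14,   2]]
Now row reduce the product.
R2 ← R2 + (12)·R1: [0, 244, 488]
R3 ← R3 + (16/3)·R1: [0, 244/3, 488/3]
R4 ← R4 − (13/3)·R1: [0, -244/3, -488/3]
R3 ← R3 − (1/3)·R2: [0, 0, 0]
R4 ← R4 + (1/3)·R2: [0, 0, 0]
2 nonzero rows, so rank(TB) = 2.

2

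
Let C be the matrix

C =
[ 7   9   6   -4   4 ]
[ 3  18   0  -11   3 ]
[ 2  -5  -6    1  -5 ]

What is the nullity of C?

Row reduce to echelon form.
R2 ← R2 − (3/7)·R1: [0, 99/7, -18/7, -65/7, 9/7]
R3 ← R3 − (2/7)·R1: [0, -53/7, -54/7, 15/7, -43/7]
R3 ← R3 + (53/99)·R2: [0, 0, -100/11, -280/99, -60/11]
3 nonzero rows, so rank(C) = 3.
C has 5 columns; by rank–nullity, nullity = 5 − 3 = 2.

2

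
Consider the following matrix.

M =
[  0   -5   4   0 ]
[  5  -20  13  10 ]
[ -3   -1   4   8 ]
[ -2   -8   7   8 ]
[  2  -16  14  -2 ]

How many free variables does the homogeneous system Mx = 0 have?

0

Row reduce to echelon form.
Swap R1 ↔ R2
R3 ← R3 + (3/5)·R1: [0, -13, 59/5, 14]
R4 ← R4 + (2/5)·R1: [0, -16, 61/5, 12]
R5 ← R5 − (2/5)·R1: [0, -8, 44/5, -6]
R3 ← R3 − (13/5)·R2: [0, 0, 7/5, 14]
R4 ← R4 − (16/5)·R2: [0, 0, -3/5, 12]
R5 ← R5 − (8/5)·R2: [0, 0, 12/5, -6]
R4 ← R4 + (3/7)·R3: [0, 0, 0, 18]
R5 ← R5 − (12/7)·R3: [0, 0, 0, -30]
R5 ← R5 + (5/3)·R4: [0, 0, 0, 0]
4 nonzero rows, so rank(M) = 4.
M has 4 columns; by rank–nullity, nullity = 4 − 4 = 0.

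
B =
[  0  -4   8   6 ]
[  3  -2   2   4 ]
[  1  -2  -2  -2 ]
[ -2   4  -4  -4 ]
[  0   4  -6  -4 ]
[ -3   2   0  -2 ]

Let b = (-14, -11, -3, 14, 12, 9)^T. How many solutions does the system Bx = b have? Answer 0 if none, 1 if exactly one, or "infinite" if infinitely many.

Row reduce the augmented matrix [B | b].
Swap R1 ↔ R2
R3 ← R3 − (1/3)·R1: [0, -4/3, -8/3, -10/3, 2/3]
R4 ← R4 + (2/3)·R1: [0, 8/3, -8/3, -4/3, 20/3]
R6 ← R6 + R1: [0, 0, 2, 2, -2]
R3 ← R3 − (1/3)·R2: [0, 0, -16/3, -16/3, 16/3]
R4 ← R4 + (2/3)·R2: [0, 0, 8/3, 8/3, -8/3]
R5 ← R5 + R2: [0, 0, 2, 2, -2]
R4 ← R4 + (1/2)·R3: [0, 0, 0, 0, 0]
R5 ← R5 + (3/8)·R3: [0, 0, 0, 0, 0]
R6 ← R6 + (3/8)·R3: [0, 0, 0, 0, 0]
The echelon form has 3 nonzero rows, and every pivot lies in the first 4 columns, so rank(B) = rank([B|b]) = 3.
The system is consistent.
rank = 3 < 4 unknowns, so there are infinitely many solutions.

infinite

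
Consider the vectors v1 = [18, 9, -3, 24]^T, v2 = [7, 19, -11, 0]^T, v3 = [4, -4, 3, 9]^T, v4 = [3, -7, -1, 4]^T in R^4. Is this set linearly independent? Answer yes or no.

yes

Form the matrix with these vectors as rows and row reduce.
R2 ← R2 − (7/18)·R1: [0, 31/2, -59/6, -28/3]
R3 ← R3 − (2/9)·R1: [0, -6, 11/3, 11/3]
R4 ← R4 − (1/6)·R1: [0, -17/2, -1/2, 0]
R3 ← R3 + (12/31)·R2: [0, 0, -13/93, 5/93]
R4 ← R4 + (17/31)·R2: [0, 0, -548/93, -476/93]
R4 ← R4 − (548/13)·R3: [0, 0, 0, -96/13]
4 nonzero rows, so the 4 vectors span a space of dimension 4.
Since 4 = 4, the vectors are linearly independent.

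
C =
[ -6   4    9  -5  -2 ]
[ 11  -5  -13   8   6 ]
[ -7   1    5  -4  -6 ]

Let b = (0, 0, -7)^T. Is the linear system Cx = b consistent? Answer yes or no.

Row reduce the augmented matrix [C | b].
R2 ← R2 + (11/6)·R1: [0, 7/3, 7/2, -7/6, 7/3, 0]
R3 ← R3 − (7/6)·R1: [0, -11/3, -11/2, 11/6, -11/3, -7]
R3 ← R3 + (11/7)·R2: [0, 0, 0, 0, 0, -7]
The echelon form has 3 nonzero rows; the last pivot sits in the augmented column, so rank(C) = 2 but rank([C|b]) = 3.
Since the ranks differ, the system is inconsistent.

no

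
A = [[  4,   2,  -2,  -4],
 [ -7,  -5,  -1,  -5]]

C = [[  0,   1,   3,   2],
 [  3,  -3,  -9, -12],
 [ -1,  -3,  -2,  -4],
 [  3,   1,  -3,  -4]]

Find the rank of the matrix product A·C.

2

First compute AC:
[[ -4,   0,  10,   8],
 [-29,   6,  41,  70]]
Now row reduce the product.
R2 ← R2 − (29/4)·R1: [0, 6, -63/2, 12]
2 nonzero rows, so rank(AC) = 2.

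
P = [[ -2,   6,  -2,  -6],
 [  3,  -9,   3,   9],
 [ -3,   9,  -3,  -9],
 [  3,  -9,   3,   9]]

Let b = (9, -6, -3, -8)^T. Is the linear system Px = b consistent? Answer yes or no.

Row reduce the augmented matrix [P | b].
R2 ← R2 + (3/2)·R1: [0, 0, 0, 0, 15/2]
R3 ← R3 − (3/2)·R1: [0, 0, 0, 0, -33/2]
R4 ← R4 + (3/2)·R1: [0, 0, 0, 0, 11/2]
R3 ← R3 + (11/5)·R2: [0, 0, 0, 0, 0]
R4 ← R4 − (11/15)·R2: [0, 0, 0, 0, 0]
The echelon form has 2 nonzero rows; the last pivot sits in the augmented column, so rank(P) = 1 but rank([P|b]) = 2.
Since the ranks differ, the system is inconsistent.

no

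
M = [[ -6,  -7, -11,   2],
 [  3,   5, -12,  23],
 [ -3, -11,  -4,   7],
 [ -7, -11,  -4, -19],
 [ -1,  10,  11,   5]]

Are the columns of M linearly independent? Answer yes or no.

yes

Row reduce M to echelon form.
R2 ← R2 + (1/2)·R1: [0, 3/2, -35/2, 24]
R3 ← R3 − (1/2)·R1: [0, -15/2, 3/2, 6]
R4 ← R4 − (7/6)·R1: [0, -17/6, 53/6, -64/3]
R5 ← R5 − (1/6)·R1: [0, 67/6, 77/6, 14/3]
R3 ← R3 + (5)·R2: [0, 0, -86, 126]
R4 ← R4 + (17/9)·R2: [0, 0, -218/9, 24]
R5 ← R5 − (67/9)·R2: [0, 0, 1288/9, -174]
R4 ← R4 − (109/387)·R3: [0, 0, 0, -494/43]
R5 ← R5 + (644/387)·R3: [0, 0, 0, 1534/43]
R5 ← R5 + (59/19)·R4: [0, 0, 0, 0]
4 pivots among 4 columns.
Every column is a pivot column, so the columns are linearly independent.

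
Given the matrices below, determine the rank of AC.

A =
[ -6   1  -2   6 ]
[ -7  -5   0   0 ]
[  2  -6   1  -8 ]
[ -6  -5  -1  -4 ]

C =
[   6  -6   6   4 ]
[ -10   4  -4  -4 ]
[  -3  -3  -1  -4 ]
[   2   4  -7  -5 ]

First compute AC:
[[-28,  70, -80, -50],
 [  8,  22, -22,  -8],
 [ 53, -71,  91,  68],
 [  9,   3,  13,  20]]
Now row reduce the product.
R2 ← R2 + (2/7)·R1: [0, 42, -314/7, -156/7]
R3 ← R3 + (53/28)·R1: [0, 123/2, -423/7, -373/14]
R4 ← R4 + (9/28)·R1: [0, 51/2, -89/7, 55/14]
R3 ← R3 − (41/28)·R2: [0, 0, 515/98, 587/98]
R4 ← R4 − (17/28)·R2: [0, 0, 1423/98, 1711/98]
R4 ← R4 − (1423/515)·R3: [0, 0, 0, 468/515]
4 nonzero rows, so rank(AC) = 4.

4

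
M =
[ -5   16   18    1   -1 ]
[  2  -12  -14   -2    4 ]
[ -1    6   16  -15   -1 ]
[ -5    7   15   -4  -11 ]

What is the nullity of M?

Row reduce to echelon form.
R2 ← R2 + (2/5)·R1: [0, -28/5, -34/5, -8/5, 18/5]
R3 ← R3 − (1/5)·R1: [0, 14/5, 62/5, -76/5, -4/5]
R4 ← R4 − R1: [0, -9, -3, -5, -10]
R3 ← R3 + (1/2)·R2: [0, 0, 9, -16, 1]
R4 ← R4 − (45/28)·R2: [0, 0, 111/14, -17/7, -221/14]
R4 ← R4 − (37/42)·R3: [0, 0, 0, 35/3, -50/3]
4 nonzero rows, so rank(M) = 4.
M has 5 columns; by rank–nullity, nullity = 5 − 4 = 1.

1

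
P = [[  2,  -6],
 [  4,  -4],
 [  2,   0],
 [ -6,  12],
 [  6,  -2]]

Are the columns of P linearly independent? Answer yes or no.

Row reduce P to echelon form.
R2 ← R2 − (2)·R1: [0, 8]
R3 ← R3 − R1: [0, 6]
R4 ← R4 + (3)·R1: [0, -6]
R5 ← R5 − (3)·R1: [0, 16]
R3 ← R3 − (3/4)·R2: [0, 0]
R4 ← R4 + (3/4)·R2: [0, 0]
R5 ← R5 − (2)·R2: [0, 0]
2 pivots among 2 columns.
Every column is a pivot column, so the columns are linearly independent.

yes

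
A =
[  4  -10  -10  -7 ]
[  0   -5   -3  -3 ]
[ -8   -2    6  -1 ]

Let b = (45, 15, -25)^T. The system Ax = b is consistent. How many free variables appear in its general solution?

1

Row reduce the augmented matrix [A | b].
R3 ← R3 + (2)·R1: [0, -22, -14, -15, 65]
R3 ← R3 − (22/5)·R2: [0, 0, -4/5, -9/5, -1]
The echelon form has 3 nonzero rows, and every pivot lies in the first 4 columns, so rank(A) = rank([A|b]) = 3.
The system is consistent.
Free variables = (unknowns) − (rank) = 4 − 3 = 1.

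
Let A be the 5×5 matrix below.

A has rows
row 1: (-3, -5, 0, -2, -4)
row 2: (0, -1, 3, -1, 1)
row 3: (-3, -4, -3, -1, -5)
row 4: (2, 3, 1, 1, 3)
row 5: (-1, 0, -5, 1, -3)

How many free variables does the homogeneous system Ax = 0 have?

Row reduce to echelon form.
R3 ← R3 − R1: [0, 1, -3, 1, -1]
R4 ← R4 + (2/3)·R1: [0, -1/3, 1, -1/3, 1/3]
R5 ← R5 − (1/3)·R1: [0, 5/3, -5, 5/3, -5/3]
R3 ← R3 + R2: [0, 0, 0, 0, 0]
R4 ← R4 − (1/3)·R2: [0, 0, 0, 0, 0]
R5 ← R5 + (5/3)·R2: [0, 0, 0, 0, 0]
2 nonzero rows, so rank(A) = 2.
A has 5 columns; by rank–nullity, nullity = 5 − 2 = 3.

3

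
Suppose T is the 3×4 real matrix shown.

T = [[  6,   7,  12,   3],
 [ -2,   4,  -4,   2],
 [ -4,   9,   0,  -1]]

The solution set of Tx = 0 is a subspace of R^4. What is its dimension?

1

Row reduce to echelon form.
R2 ← R2 + (1/3)·R1: [0, 19/3, 0, 3]
R3 ← R3 + (2/3)·R1: [0, 41/3, 8, 1]
R3 ← R3 − (41/19)·R2: [0, 0, 8, -104/19]
3 nonzero rows, so rank(T) = 3.
T has 4 columns; by rank–nullity, nullity = 4 − 3 = 1.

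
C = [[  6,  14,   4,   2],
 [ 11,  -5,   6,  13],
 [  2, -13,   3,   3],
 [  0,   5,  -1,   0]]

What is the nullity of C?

1

Row reduce to echelon form.
R2 ← R2 − (11/6)·R1: [0, -92/3, -4/3, 28/3]
R3 ← R3 − (1/3)·R1: [0, -53/3, 5/3, 7/3]
R3 ← R3 − (53/92)·R2: [0, 0, 56/23, -70/23]
R4 ← R4 + (15/92)·R2: [0, 0, -28/23, 35/23]
R4 ← R4 + (1/2)·R3: [0, 0, 0, 0]
3 nonzero rows, so rank(C) = 3.
C has 4 columns; by rank–nullity, nullity = 4 − 3 = 1.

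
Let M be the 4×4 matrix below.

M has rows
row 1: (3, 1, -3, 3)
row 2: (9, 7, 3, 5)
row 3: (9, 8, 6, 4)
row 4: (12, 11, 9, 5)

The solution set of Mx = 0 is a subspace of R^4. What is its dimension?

2

Row reduce to echelon form.
R2 ← R2 − (3)·R1: [0, 4, 12, -4]
R3 ← R3 − (3)·R1: [0, 5, 15, -5]
R4 ← R4 − (4)·R1: [0, 7, 21, -7]
R3 ← R3 − (5/4)·R2: [0, 0, 0, 0]
R4 ← R4 − (7/4)·R2: [0, 0, 0, 0]
2 nonzero rows, so rank(M) = 2.
M has 4 columns; by rank–nullity, nullity = 4 − 2 = 2.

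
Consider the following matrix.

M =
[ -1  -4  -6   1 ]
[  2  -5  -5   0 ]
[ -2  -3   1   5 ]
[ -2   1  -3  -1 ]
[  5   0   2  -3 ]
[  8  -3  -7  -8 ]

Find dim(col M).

Row reduce to echelon form.
R2 ← R2 + (2)·R1: [0, -13, -17, 2]
R3 ← R3 − (2)·R1: [0, 5, 13, 3]
R4 ← R4 − (2)·R1: [0, 9, 9, -3]
R5 ← R5 + (5)·R1: [0, -20, -28, 2]
R6 ← R6 + (8)·R1: [0, -35, -55, 0]
R3 ← R3 + (5/13)·R2: [0, 0, 84/13, 49/13]
R4 ← R4 + (9/13)·R2: [0, 0, -36/13, -21/13]
R5 ← R5 − (20/13)·R2: [0, 0, -24/13, -14/13]
R6 ← R6 − (35/13)·R2: [0, 0, -120/13, -70/13]
R4 ← R4 + (3/7)·R3: [0, 0, 0, 0]
R5 ← R5 + (2/7)·R3: [0, 0, 0, 0]
R6 ← R6 + (10/7)·R3: [0, 0, 0, 0]
Echelon form has 3 nonzero rows, so rank(M) = 3.
The column space has dimension equal to the rank: 3.

3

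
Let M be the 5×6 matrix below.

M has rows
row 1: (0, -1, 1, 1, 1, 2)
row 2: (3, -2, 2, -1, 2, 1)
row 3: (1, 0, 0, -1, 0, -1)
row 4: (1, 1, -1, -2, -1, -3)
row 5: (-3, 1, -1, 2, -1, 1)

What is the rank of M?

2

Row reduce to echelon form.
Swap R1 ↔ R2
R3 ← R3 − (1/3)·R1: [0, 2/3, -2/3, -2/3, -2/3, -4/3]
R4 ← R4 − (1/3)·R1: [0, 5/3, -5/3, -5/3, -5/3, -10/3]
R5 ← R5 + R1: [0, -1, 1, 1, 1, 2]
R3 ← R3 + (2/3)·R2: [0, 0, 0, 0, 0, 0]
R4 ← R4 + (5/3)·R2: [0, 0, 0, 0, 0, 0]
R5 ← R5 − R2: [0, 0, 0, 0, 0, 0]
Echelon form has 2 nonzero rows, so rank(M) = 2.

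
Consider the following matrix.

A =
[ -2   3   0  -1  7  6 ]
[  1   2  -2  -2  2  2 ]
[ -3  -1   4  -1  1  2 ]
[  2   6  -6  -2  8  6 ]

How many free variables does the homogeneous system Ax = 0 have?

3

Row reduce to echelon form.
R2 ← R2 + (1/2)·R1: [0, 7/2, -2, -5/2, 11/2, 5]
R3 ← R3 − (3/2)·R1: [0, -11/2, 4, 1/2, -19/2, -7]
R4 ← R4 + R1: [0, 9, -6, -3, 15, 12]
R3 ← R3 + (11/7)·R2: [0, 0, 6/7, -24/7, -6/7, 6/7]
R4 ← R4 − (18/7)·R2: [0, 0, -6/7, 24/7, 6/7, -6/7]
R4 ← R4 + R3: [0, 0, 0, 0, 0, 0]
3 nonzero rows, so rank(A) = 3.
A has 6 columns; by rank–nullity, nullity = 6 − 3 = 3.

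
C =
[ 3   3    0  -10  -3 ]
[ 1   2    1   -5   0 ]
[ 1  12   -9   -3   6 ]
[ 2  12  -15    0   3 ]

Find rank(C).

3

Row reduce to echelon form.
R2 ← R2 − (1/3)·R1: [0, 1, 1, -5/3, 1]
R3 ← R3 − (1/3)·R1: [0, 11, -9, 1/3, 7]
R4 ← R4 − (2/3)·R1: [0, 10, -15, 20/3, 5]
R3 ← R3 − (11)·R2: [0, 0, -20, 56/3, -4]
R4 ← R4 − (10)·R2: [0, 0, -25, 70/3, -5]
R4 ← R4 − (5/4)·R3: [0, 0, 0, 0, 0]
Echelon form has 3 nonzero rows, so rank(C) = 3.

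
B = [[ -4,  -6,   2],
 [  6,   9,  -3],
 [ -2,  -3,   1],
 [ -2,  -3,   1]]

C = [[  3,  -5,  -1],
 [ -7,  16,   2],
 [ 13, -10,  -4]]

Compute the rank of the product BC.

First compute BC:
[[ 56, -96, -16],
 [-84, 144,  24],
 [ 28, -48,  -8],
 [ 28, -48,  -8]]
Now row reduce the product.
R2 ← R2 + (3/2)·R1: [0, 0, 0]
R3 ← R3 − (1/2)·R1: [0, 0, 0]
R4 ← R4 − (1/2)·R1: [0, 0, 0]
1 nonzero row, so rank(BC) = 1.

1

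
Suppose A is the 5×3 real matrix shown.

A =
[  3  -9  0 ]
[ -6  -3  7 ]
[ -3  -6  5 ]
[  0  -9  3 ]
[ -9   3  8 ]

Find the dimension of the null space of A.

1

Row reduce to echelon form.
R2 ← R2 + (2)·R1: [0, -21, 7]
R3 ← R3 + R1: [0, -15, 5]
R5 ← R5 + (3)·R1: [0, -24, 8]
R3 ← R3 − (5/7)·R2: [0, 0, 0]
R4 ← R4 − (3/7)·R2: [0, 0, 0]
R5 ← R5 − (8/7)·R2: [0, 0, 0]
2 nonzero rows, so rank(A) = 2.
A has 3 columns; by rank–nullity, nullity = 3 − 2 = 1.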